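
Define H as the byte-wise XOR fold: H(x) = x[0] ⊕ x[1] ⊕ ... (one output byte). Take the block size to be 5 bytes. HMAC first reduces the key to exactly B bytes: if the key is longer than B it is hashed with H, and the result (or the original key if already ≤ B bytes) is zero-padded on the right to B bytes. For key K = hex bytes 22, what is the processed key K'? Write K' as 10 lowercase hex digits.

2200000000

Key hex bytes 22 is 1 byte ≤ B = 5; zero-pad to 5 bytes: K' = 22 00 00 00 00.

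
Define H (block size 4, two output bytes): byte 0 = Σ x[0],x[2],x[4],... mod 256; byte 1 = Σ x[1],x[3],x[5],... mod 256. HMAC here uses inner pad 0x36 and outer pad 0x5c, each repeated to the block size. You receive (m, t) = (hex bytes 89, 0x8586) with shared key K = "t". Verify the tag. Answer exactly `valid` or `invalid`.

invalid

Key "t" = 74 is 1 byte ≤ B = 4; zero-pad to 4 bytes: K' = 74 00 00 00.
K' ⊕ ipad = 42 36 36 36; K' ⊕ opad = 28 5c 5c 5c.
Inner hash: even-index sum = 257 mod 256 = 1; odd-index sum = 108 mod 256 = 108 → 01 6c.
Outer hash (recomputed tag): even-index sum = 133 mod 256 = 133; odd-index sum = 292 mod 256 = 36 → 85 24.
Recomputed tag = 8524; claimed = 8586 → mismatch.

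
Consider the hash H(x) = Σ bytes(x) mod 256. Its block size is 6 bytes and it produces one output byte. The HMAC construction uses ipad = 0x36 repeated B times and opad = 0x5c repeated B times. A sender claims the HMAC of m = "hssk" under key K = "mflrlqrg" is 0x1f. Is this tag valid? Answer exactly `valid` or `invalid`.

valid

Key "mflrlqrg" = 6d 66 6c 72 6c 71 72 67 is 8 bytes > B = 6, so hash it first: H(key) = 67, then zero-pad to 6 bytes: K' = 67 00 00 00 00 00.
K' ⊕ ipad = 51 36 36 36 36 36; K' ⊕ opad = 3b 5c 5c 5c 5c 5c.
Inner hash: sum = 81+54+54+54+54+54+104+115+115+107 = 792; mod 256 = 24 → 18.
Outer hash (recomputed tag): sum = 59+92+92+92+92+92+24 = 543; mod 256 = 31 → 1f.
Recomputed tag = 1f; claimed = 1f → match.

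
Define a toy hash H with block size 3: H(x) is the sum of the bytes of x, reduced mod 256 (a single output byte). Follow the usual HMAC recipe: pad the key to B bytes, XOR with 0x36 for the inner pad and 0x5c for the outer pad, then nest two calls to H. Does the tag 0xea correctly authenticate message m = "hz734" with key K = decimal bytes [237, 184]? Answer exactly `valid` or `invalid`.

Key decimal bytes [237, 184] = ed b8 is 2 bytes ≤ B = 3; zero-pad to 3 bytes: K' = ed b8 00.
K' ⊕ ipad = db 8e 36; K' ⊕ opad = b1 e4 5c.
Inner hash: sum = 219+142+54+104+122+55+51+52 = 799; mod 256 = 31 → 1f.
Outer hash (recomputed tag): sum = 177+228+92+31 = 528; mod 256 = 16 → 10.
Recomputed tag = 10; claimed = ea → mismatch.

invalid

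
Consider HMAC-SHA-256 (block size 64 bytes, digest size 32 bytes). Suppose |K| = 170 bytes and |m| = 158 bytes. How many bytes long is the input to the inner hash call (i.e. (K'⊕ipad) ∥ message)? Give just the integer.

Key is 170 > 64 bytes, so it is hashed to 32 bytes then zero-padded to 64: |K'| = 64.
Inner input = (K'⊕ipad) ∥ m → 64 + 158 = 222 bytes.

222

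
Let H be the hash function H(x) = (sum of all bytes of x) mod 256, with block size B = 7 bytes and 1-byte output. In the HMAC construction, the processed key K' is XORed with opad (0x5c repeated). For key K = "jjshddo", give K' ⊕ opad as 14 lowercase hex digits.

36362f34383833

Key "jjshddo" = 6a 6a 73 68 64 64 6f is exactly B = 7 bytes: K' = 6a 6a 73 68 64 64 6f.
XOR each byte with 0x5c: 6a⊕5c=36, 6a⊕5c=36, 73⊕5c=2f, 68⊕5c=34, 64⊕5c=38, 64⊕5c=38, 6f⊕5c=33.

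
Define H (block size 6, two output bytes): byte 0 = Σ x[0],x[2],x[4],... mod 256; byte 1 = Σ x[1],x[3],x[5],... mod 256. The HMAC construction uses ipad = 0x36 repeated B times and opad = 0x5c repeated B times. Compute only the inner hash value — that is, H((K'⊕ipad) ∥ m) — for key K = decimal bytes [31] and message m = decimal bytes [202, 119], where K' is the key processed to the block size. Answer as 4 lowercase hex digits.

Key decimal bytes [31] = 1f is 1 byte ≤ B = 6; zero-pad to 6 bytes: K' = 1f 00 00 00 00 00.
K' ⊕ ipad = 29 36 36 36 36 36.
Inner input = 29 36 36 36 36 36 ∥ ca 77.
Inner hash: even-index sum = 351 mod 256 = 95; odd-index sum = 281 mod 256 = 25 → 5f 19.

5f19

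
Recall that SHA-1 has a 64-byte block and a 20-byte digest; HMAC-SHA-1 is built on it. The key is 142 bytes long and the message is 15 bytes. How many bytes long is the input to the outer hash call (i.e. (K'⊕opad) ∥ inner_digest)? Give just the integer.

84

Key is 142 > 64 bytes, so it is hashed to 20 bytes then zero-padded to 64: |K'| = 64.
Outer input = (K'⊕opad) ∥ H(inner) → 64 + 20 = 84 bytes.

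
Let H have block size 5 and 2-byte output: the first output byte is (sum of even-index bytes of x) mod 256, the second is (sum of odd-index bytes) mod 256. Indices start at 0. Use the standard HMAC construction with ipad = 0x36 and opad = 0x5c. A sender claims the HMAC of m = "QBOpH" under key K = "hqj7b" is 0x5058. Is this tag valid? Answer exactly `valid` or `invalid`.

Key "hqj7b" = 68 71 6a 37 62 is exactly B = 5 bytes: K' = 68 71 6a 37 62.
K' ⊕ ipad = 5e 47 5c 01 54; K' ⊕ opad = 34 2d 36 6b 3e.
Inner hash: even-index sum = 448 mod 256 = 192; odd-index sum = 304 mod 256 = 48 → c0 30.
Outer hash (recomputed tag): even-index sum = 216 mod 256 = 216; odd-index sum = 344 mod 256 = 88 → d8 58.
Recomputed tag = d858; claimed = 5058 → mismatch.

invalid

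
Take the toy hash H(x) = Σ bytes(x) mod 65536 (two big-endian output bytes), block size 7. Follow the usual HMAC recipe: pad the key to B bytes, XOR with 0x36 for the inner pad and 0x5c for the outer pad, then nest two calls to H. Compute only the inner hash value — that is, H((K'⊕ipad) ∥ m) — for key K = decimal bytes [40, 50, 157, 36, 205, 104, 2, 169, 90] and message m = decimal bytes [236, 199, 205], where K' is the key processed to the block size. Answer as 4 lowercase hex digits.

Key decimal bytes [40, 50, 157, 36, 205, 104, 2, 169, 90] = 28 32 9d 24 cd 68 02 a9 5a is 9 bytes > B = 7, so hash it first: H(key) = 03 55, then zero-pad to 7 bytes: K' = 03 55 00 00 00 00 00.
K' ⊕ ipad = 35 63 36 36 36 36 36.
Inner input = 35 63 36 36 36 36 36 ∥ ec c7 cd.
Inner hash: sum = 53+99+54+54+54+54+54+236+199+205 = 1062 → 04 26.

0426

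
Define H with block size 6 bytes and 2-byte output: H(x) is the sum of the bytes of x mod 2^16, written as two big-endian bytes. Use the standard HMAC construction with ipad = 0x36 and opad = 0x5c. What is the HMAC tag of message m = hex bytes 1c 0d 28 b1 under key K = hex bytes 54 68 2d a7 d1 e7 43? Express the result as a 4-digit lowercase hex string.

0374

Key hex bytes 54 68 2d a7 d1 e7 43 is 7 bytes > B = 6, so hash it first: H(key) = 03 8b, then zero-pad to 6 bytes: K' = 03 8b 00 00 00 00.
K' ⊕ ipad = 35 bd 36 36 36 36.  K' ⊕ opad = 5f d7 5c 5c 5c 5c.
Inner input = (K'⊕ipad) ∥ m = 35 bd 36 36 36 36 ∥ 1c 0d 28 b1.
Inner hash: sum = 53+189+54+54+54+54+28+13+40+177 = 716 → 02 cc.
Outer input = (K'⊕opad) ∥ inner = 5f d7 5c 5c 5c 5c ∥ 02 cc.
Outer hash (tag): sum = 95+215+92+92+92+92+2+204 = 884 → 03 74.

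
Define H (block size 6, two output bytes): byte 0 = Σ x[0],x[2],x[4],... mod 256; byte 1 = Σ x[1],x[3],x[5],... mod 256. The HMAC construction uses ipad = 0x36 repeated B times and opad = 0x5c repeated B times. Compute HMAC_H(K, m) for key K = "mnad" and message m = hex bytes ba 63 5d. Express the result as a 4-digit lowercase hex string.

c909

Key "mnad" = 6d 6e 61 64 is 4 bytes ≤ B = 6; zero-pad to 6 bytes: K' = 6d 6e 61 64 00 00.
K' ⊕ ipad = 5b 58 57 52 36 36.  K' ⊕ opad = 31 32 3d 38 5c 5c.
Inner input = (K'⊕ipad) ∥ m = 5b 58 57 52 36 36 ∥ ba 63 5d.
Inner hash: even-index sum = 511 mod 256 = 255; odd-index sum = 323 mod 256 = 67 → ff 43.
Outer input = (K'⊕opad) ∥ inner = 31 32 3d 38 5c 5c ∥ ff 43.
Outer hash (tag): even-index sum = 457 mod 256 = 201; odd-index sum = 265 mod 256 = 9 → c9 09.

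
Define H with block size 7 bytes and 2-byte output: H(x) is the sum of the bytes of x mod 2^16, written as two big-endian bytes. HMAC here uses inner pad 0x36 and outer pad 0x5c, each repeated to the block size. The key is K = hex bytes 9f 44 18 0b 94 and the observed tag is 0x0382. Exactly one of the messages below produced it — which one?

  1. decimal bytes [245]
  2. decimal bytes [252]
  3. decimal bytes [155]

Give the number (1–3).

Key hex bytes 9f 44 18 0b 94 is 5 bytes ≤ B = 7; zero-pad to 7 bytes: K' = 9f 44 18 0b 94 00 00.
K' ⊕ ipad = a9 72 2e 3d a2 36 36; K' ⊕ opad = c3 18 44 57 c8 5c 5c.
m1: inner = H(a9 72 2e 3d a2 36 36 f5) = 03 89; tag = H(c3 18 44 57 c8 5c 5c 03 89) = 0382 ← matches
m2: inner = H(a9 72 2e 3d a2 36 36 fc) = 03 90; tag = H(c3 18 44 57 c8 5c 5c 03 90) = 0389
m3: inner = H(a9 72 2e 3d a2 36 36 9b) = 03 2f; tag = H(c3 18 44 57 c8 5c 5c 03 2f) = 0328

1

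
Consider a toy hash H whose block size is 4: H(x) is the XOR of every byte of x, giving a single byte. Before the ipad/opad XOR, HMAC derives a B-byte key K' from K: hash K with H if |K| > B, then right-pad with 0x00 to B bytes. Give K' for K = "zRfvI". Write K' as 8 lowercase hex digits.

|K| = 5 > B = 4, so first hash the key.
H(K): XOR 7a⊕52⊕66⊕76⊕49 = 71.
Zero-pad H(K) = 71 to 4 bytes: K' = 71 00 00 00.

71000000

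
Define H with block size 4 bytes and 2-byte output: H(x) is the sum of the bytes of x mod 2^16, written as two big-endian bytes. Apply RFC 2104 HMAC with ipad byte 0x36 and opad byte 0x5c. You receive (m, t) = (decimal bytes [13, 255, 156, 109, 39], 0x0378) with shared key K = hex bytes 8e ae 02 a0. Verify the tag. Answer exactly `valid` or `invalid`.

valid

Key hex bytes 8e ae 02 a0 is exactly B = 4 bytes: K' = 8e ae 02 a0.
K' ⊕ ipad = b8 98 34 96; K' ⊕ opad = d2 f2 5e fc.
Inner hash: sum = 184+152+52+150+13+255+156+109+39 = 1110 → 04 56.
Outer hash (recomputed tag): sum = 210+242+94+252+4+86 = 888 → 03 78.
Recomputed tag = 0378; claimed = 0378 → match.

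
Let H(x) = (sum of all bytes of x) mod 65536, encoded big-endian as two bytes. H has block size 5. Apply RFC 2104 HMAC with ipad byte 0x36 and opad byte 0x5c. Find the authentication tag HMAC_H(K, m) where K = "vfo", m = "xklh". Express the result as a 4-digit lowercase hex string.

015e

Key "vfo" = 76 66 6f is 3 bytes ≤ B = 5; zero-pad to 5 bytes: K' = 76 66 6f 00 00.
K' ⊕ ipad = 40 50 59 36 36.  K' ⊕ opad = 2a 3a 33 5c 5c.
Inner input = (K'⊕ipad) ∥ m = 40 50 59 36 36 ∥ 78 6b 6c 68.
Inner hash: sum = 64+80+89+54+54+120+107+108+104 = 780 → 03 0c.
Outer input = (K'⊕opad) ∥ inner = 2a 3a 33 5c 5c ∥ 03 0c.
Outer hash (tag): sum = 42+58+51+92+92+3+12 = 350 → 01 5e.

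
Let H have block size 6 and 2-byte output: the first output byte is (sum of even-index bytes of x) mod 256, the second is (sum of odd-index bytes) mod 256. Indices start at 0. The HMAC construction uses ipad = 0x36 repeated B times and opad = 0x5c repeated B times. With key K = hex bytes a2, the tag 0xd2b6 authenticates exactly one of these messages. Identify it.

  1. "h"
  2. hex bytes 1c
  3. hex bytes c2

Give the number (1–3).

Key hex bytes a2 is 1 byte ≤ B = 6; zero-pad to 6 bytes: K' = a2 00 00 00 00 00.
K' ⊕ ipad = 94 36 36 36 36 36; K' ⊕ opad = fe 5c 5c 5c 5c 5c.
m1: inner = H(94 36 36 36 36 36 68) = 68 a2; tag = H(fe 5c 5c 5c 5c 5c 68 a2) = 1eb6
m2: inner = H(94 36 36 36 36 36 1c) = 1c a2; tag = H(fe 5c 5c 5c 5c 5c 1c a2) = d2b6 ← matches
m3: inner = H(94 36 36 36 36 36 c2) = c2 a2; tag = H(fe 5c 5c 5c 5c 5c c2 a2) = 78b6

2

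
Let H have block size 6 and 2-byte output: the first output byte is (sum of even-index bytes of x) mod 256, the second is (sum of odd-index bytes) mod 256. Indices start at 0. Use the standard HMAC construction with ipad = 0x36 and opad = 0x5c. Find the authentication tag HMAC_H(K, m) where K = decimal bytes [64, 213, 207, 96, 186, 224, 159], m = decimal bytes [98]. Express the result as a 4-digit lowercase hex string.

1890

Key decimal bytes [64, 213, 207, 96, 186, 224, 159] = 40 d5 cf 60 ba e0 9f is 7 bytes > B = 6, so hash it first: H(key) = 68 15, then zero-pad to 6 bytes: K' = 68 15 00 00 00 00.
K' ⊕ ipad = 5e 23 36 36 36 36.  K' ⊕ opad = 34 49 5c 5c 5c 5c.
Inner input = (K'⊕ipad) ∥ m = 5e 23 36 36 36 36 ∥ 62.
Inner hash: even-index sum = 300 mod 256 = 44; odd-index sum = 143 mod 256 = 143 → 2c 8f.
Outer input = (K'⊕opad) ∥ inner = 34 49 5c 5c 5c 5c ∥ 2c 8f.
Outer hash (tag): even-index sum = 280 mod 256 = 24; odd-index sum = 400 mod 256 = 144 → 18 90.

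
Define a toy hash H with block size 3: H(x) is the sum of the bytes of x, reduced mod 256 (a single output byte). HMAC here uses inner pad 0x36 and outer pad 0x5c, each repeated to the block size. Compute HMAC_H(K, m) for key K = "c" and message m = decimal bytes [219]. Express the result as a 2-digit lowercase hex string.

93

Key "c" = 63 is 1 byte ≤ B = 3; zero-pad to 3 bytes: K' = 63 00 00.
K' ⊕ ipad = 55 36 36.  K' ⊕ opad = 3f 5c 5c.
Inner input = (K'⊕ipad) ∥ m = 55 36 36 ∥ db.
Inner hash: sum = 85+54+54+219 = 412; mod 256 = 156 → 9c.
Outer input = (K'⊕opad) ∥ inner = 3f 5c 5c ∥ 9c.
Outer hash (tag): sum = 63+92+92+156 = 403; mod 256 = 147 → 93.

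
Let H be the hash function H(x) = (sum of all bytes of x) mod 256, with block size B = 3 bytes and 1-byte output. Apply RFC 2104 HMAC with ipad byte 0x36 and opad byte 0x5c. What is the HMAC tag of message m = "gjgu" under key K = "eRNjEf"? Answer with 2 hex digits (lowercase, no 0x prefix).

43

Key "eRNjEf" = 65 52 4e 6a 45 66 is 6 bytes > B = 3, so hash it first: H(key) = 1a, then zero-pad to 3 bytes: K' = 1a 00 00.
K' ⊕ ipad = 2c 36 36.  K' ⊕ opad = 46 5c 5c.
Inner input = (K'⊕ipad) ∥ m = 2c 36 36 ∥ 67 6a 67 75.
Inner hash: sum = 44+54+54+103+106+103+117 = 581; mod 256 = 69 → 45.
Outer input = (K'⊕opad) ∥ inner = 46 5c 5c ∥ 45.
Outer hash (tag): sum = 70+92+92+69 = 323; mod 256 = 67 → 43.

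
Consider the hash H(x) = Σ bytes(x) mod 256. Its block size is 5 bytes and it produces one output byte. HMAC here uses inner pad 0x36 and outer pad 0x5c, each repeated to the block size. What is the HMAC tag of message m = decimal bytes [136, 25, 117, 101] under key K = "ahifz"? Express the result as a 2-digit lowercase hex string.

31

Key "ahifz" = 61 68 69 66 7a is exactly B = 5 bytes: K' = 61 68 69 66 7a.
K' ⊕ ipad = 57 5e 5f 50 4c.  K' ⊕ opad = 3d 34 35 3a 26.
Inner input = (K'⊕ipad) ∥ m = 57 5e 5f 50 4c ∥ 88 19 75 65.
Inner hash: sum = 87+94+95+80+76+136+25+117+101 = 811; mod 256 = 43 → 2b.
Outer input = (K'⊕opad) ∥ inner = 3d 34 35 3a 26 ∥ 2b.
Outer hash (tag): sum = 61+52+53+58+38+43 = 305; mod 256 = 49 → 31.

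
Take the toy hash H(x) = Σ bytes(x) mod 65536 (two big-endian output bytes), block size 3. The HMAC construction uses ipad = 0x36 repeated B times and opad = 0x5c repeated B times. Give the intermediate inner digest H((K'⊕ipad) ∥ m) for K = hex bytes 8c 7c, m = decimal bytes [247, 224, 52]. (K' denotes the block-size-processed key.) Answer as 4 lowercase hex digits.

0345

Key hex bytes 8c 7c is 2 bytes ≤ B = 3; zero-pad to 3 bytes: K' = 8c 7c 00.
K' ⊕ ipad = ba 4a 36.
Inner input = ba 4a 36 ∥ f7 e0 34.
Inner hash: sum = 186+74+54+247+224+52 = 837 → 03 45.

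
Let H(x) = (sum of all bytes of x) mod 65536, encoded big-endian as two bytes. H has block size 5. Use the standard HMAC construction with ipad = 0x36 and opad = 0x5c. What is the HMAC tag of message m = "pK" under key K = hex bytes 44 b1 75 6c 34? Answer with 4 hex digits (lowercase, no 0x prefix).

021b

Key hex bytes 44 b1 75 6c 34 is exactly B = 5 bytes: K' = 44 b1 75 6c 34.
K' ⊕ ipad = 72 87 43 5a 02.  K' ⊕ opad = 18 ed 29 30 68.
Inner input = (K'⊕ipad) ∥ m = 72 87 43 5a 02 ∥ 70 4b.
Inner hash: sum = 114+135+67+90+2+112+75 = 595 → 02 53.
Outer input = (K'⊕opad) ∥ inner = 18 ed 29 30 68 ∥ 02 53.
Outer hash (tag): sum = 24+237+41+48+104+2+83 = 539 → 02 1b.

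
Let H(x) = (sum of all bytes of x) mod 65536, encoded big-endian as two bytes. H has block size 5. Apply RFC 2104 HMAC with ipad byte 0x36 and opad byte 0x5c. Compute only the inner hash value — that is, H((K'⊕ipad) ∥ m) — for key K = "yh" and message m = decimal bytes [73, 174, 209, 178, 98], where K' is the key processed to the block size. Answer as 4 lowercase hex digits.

042b

Key "yh" = 79 68 is 2 bytes ≤ B = 5; zero-pad to 5 bytes: K' = 79 68 00 00 00.
K' ⊕ ipad = 4f 5e 36 36 36.
Inner input = 4f 5e 36 36 36 ∥ 49 ae d1 b2 62.
Inner hash: sum = 79+94+54+54+54+73+174+209+178+98 = 1067 → 04 2b.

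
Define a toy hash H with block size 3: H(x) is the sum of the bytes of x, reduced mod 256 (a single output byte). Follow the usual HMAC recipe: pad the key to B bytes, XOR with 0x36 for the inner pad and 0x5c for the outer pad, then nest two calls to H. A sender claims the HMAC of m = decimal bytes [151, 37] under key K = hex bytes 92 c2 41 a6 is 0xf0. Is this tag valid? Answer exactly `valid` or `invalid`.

invalid

Key hex bytes 92 c2 41 a6 is 4 bytes > B = 3, so hash it first: H(key) = 3b, then zero-pad to 3 bytes: K' = 3b 00 00.
K' ⊕ ipad = 0d 36 36; K' ⊕ opad = 67 5c 5c.
Inner hash: sum = 13+54+54+151+37 = 309; mod 256 = 53 → 35.
Outer hash (recomputed tag): sum = 103+92+92+53 = 340; mod 256 = 84 → 54.
Recomputed tag = 54; claimed = f0 → mismatch.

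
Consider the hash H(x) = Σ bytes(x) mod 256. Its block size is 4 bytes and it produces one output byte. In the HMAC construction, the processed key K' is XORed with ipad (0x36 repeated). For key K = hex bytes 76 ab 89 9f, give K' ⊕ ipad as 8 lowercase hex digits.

Key hex bytes 76 ab 89 9f is exactly B = 4 bytes: K' = 76 ab 89 9f.
XOR each byte with 0x36: 76⊕36=40, ab⊕36=9d, 89⊕36=bf, 9f⊕36=a9.

409dbfa9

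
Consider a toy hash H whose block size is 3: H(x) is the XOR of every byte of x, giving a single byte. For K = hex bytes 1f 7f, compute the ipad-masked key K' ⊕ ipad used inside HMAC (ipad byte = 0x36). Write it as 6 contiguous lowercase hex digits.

Key hex bytes 1f 7f is 2 bytes ≤ B = 3; zero-pad to 3 bytes: K' = 1f 7f 00.
XOR each byte with 0x36: 1f⊕36=29, 7f⊕36=49, 00⊕36=36.

294936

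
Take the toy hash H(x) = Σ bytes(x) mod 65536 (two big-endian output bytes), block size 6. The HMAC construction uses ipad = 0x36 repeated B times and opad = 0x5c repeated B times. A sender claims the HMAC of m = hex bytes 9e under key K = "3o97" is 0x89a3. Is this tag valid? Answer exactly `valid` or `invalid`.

invalid

Key "3o97" = 33 6f 39 37 is 4 bytes ≤ B = 6; zero-pad to 6 bytes: K' = 33 6f 39 37 00 00.
K' ⊕ ipad = 05 59 0f 01 36 36; K' ⊕ opad = 6f 33 65 6b 5c 5c.
Inner hash: sum = 5+89+15+1+54+54+158 = 376 → 01 78.
Outer hash (recomputed tag): sum = 111+51+101+107+92+92+1+120 = 675 → 02 a3.
Recomputed tag = 02a3; claimed = 89a3 → mismatch.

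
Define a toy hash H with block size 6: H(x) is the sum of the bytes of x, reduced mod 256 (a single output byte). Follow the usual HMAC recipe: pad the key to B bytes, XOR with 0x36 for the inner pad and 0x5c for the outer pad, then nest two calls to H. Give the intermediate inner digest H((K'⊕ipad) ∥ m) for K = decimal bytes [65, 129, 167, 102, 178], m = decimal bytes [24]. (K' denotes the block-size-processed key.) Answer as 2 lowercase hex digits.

e1

Key decimal bytes [65, 129, 167, 102, 178] = 41 81 a7 66 b2 is 5 bytes ≤ B = 6; zero-pad to 6 bytes: K' = 41 81 a7 66 b2 00.
K' ⊕ ipad = 77 b7 91 50 84 36.
Inner input = 77 b7 91 50 84 36 ∥ 18.
Inner hash: sum = 119+183+145+80+132+54+24 = 737; mod 256 = 225 → e1.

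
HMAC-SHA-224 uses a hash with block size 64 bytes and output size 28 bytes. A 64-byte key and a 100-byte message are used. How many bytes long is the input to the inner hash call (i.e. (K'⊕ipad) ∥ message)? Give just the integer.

164

Key is 64 ≤ 64 bytes, zero-padded: |K'| = 64.
Inner input = (K'⊕ipad) ∥ m → 64 + 100 = 164 bytes.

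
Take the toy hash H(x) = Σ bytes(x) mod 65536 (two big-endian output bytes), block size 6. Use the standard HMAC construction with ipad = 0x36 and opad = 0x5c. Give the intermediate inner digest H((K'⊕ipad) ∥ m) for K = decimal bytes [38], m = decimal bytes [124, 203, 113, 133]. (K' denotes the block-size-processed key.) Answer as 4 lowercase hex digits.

035b

Key decimal bytes [38] = 26 is 1 byte ≤ B = 6; zero-pad to 6 bytes: K' = 26 00 00 00 00 00.
K' ⊕ ipad = 10 36 36 36 36 36.
Inner input = 10 36 36 36 36 36 ∥ 7c cb 71 85.
Inner hash: sum = 16+54+54+54+54+54+124+203+113+133 = 859 → 03 5b.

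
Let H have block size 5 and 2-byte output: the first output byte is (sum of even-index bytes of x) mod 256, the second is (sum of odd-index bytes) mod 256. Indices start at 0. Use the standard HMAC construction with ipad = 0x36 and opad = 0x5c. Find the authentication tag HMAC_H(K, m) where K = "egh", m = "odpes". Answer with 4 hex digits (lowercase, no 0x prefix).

Key "egh" = 65 67 68 is 3 bytes ≤ B = 5; zero-pad to 5 bytes: K' = 65 67 68 00 00.
K' ⊕ ipad = 53 51 5e 36 36.  K' ⊕ opad = 39 3b 34 5c 5c.
Inner input = (K'⊕ipad) ∥ m = 53 51 5e 36 36 ∥ 6f 64 70 65 73.
Inner hash: even-index sum = 432 mod 256 = 176; odd-index sum = 473 mod 256 = 217 → b0 d9.
Outer input = (K'⊕opad) ∥ inner = 39 3b 34 5c 5c ∥ b0 d9.
Outer hash (tag): even-index sum = 418 mod 256 = 162; odd-index sum = 327 mod 256 = 71 → a2 47.

a247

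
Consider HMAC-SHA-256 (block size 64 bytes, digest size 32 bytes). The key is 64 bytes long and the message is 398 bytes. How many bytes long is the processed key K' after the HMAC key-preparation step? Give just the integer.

64

Key is 64 ≤ 64 bytes, zero-padded: |K'| = 64.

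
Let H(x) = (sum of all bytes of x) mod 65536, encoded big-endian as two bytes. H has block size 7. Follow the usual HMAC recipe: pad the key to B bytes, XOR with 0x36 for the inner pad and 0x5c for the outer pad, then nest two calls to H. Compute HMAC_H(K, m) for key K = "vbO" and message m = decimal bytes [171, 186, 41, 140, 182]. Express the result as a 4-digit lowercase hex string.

02a4

Key "vbO" = 76 62 4f is 3 bytes ≤ B = 7; zero-pad to 7 bytes: K' = 76 62 4f 00 00 00 00.
K' ⊕ ipad = 40 54 79 36 36 36 36.  K' ⊕ opad = 2a 3e 13 5c 5c 5c 5c.
Inner input = (K'⊕ipad) ∥ m = 40 54 79 36 36 36 36 ∥ ab ba 29 8c b6.
Inner hash: sum = 64+84+121+54+54+54+54+171+186+41+140+182 = 1205 → 04 b5.
Outer input = (K'⊕opad) ∥ inner = 2a 3e 13 5c 5c 5c 5c ∥ 04 b5.
Outer hash (tag): sum = 42+62+19+92+92+92+92+4+181 = 676 → 02 a4.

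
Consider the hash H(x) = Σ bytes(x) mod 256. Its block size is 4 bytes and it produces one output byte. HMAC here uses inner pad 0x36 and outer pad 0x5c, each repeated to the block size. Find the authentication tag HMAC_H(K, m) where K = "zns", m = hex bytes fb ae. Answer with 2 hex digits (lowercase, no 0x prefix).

Key "zns" = 7a 6e 73 is 3 bytes ≤ B = 4; zero-pad to 4 bytes: K' = 7a 6e 73 00.
K' ⊕ ipad = 4c 58 45 36.  K' ⊕ opad = 26 32 2f 5c.
Inner input = (K'⊕ipad) ∥ m = 4c 58 45 36 ∥ fb ae.
Inner hash: sum = 76+88+69+54+251+174 = 712; mod 256 = 200 → c8.
Outer input = (K'⊕opad) ∥ inner = 26 32 2f 5c ∥ c8.
Outer hash (tag): sum = 38+50+47+92+200 = 427; mod 256 = 171 → ab.

ab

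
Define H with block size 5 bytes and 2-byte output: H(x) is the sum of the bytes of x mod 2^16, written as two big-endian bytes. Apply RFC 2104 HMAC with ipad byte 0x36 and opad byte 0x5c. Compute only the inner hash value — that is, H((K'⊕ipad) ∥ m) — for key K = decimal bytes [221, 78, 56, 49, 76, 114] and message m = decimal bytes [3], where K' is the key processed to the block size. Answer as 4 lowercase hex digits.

013d

Key decimal bytes [221, 78, 56, 49, 76, 114] = dd 4e 38 31 4c 72 is 6 bytes > B = 5, so hash it first: H(key) = 02 52, then zero-pad to 5 bytes: K' = 02 52 00 00 00.
K' ⊕ ipad = 34 64 36 36 36.
Inner input = 34 64 36 36 36 ∥ 03.
Inner hash: sum = 52+100+54+54+54+3 = 317 → 01 3d.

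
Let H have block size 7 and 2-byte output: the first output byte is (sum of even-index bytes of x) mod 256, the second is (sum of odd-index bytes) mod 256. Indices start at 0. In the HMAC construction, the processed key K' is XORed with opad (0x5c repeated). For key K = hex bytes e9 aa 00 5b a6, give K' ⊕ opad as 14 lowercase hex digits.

b5f65c07fa5c5c

Key hex bytes e9 aa 00 5b a6 is 5 bytes ≤ B = 7; zero-pad to 7 bytes: K' = e9 aa 00 5b a6 00 00.
XOR each byte with 0x5c: e9⊕5c=b5, aa⊕5c=f6, 00⊕5c=5c, 5b⊕5c=07, a6⊕5c=fa, 00⊕5c=5c, 00⊕5c=5c.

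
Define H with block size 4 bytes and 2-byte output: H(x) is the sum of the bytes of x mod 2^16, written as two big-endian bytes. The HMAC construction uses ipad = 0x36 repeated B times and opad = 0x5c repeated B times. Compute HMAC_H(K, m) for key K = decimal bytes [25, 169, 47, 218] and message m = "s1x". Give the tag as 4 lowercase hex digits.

0324

Key decimal bytes [25, 169, 47, 218] = 19 a9 2f da is exactly B = 4 bytes: K' = 19 a9 2f da.
K' ⊕ ipad = 2f 9f 19 ec.  K' ⊕ opad = 45 f5 73 86.
Inner input = (K'⊕ipad) ∥ m = 2f 9f 19 ec ∥ 73 31 78.
Inner hash: sum = 47+159+25+236+115+49+120 = 751 → 02 ef.
Outer input = (K'⊕opad) ∥ inner = 45 f5 73 86 ∥ 02 ef.
Outer hash (tag): sum = 69+245+115+134+2+239 = 804 → 03 24.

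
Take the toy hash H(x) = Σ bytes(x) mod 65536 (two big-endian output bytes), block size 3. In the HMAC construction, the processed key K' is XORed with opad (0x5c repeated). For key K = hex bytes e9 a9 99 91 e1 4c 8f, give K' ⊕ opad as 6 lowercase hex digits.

Key hex bytes e9 a9 99 91 e1 4c 8f is 7 bytes > B = 3, so hash it first: H(key) = 04 78, then zero-pad to 3 bytes: K' = 04 78 00.
XOR each byte with 0x5c: 04⊕5c=58, 78⊕5c=24, 00⊕5c=5c.

58245c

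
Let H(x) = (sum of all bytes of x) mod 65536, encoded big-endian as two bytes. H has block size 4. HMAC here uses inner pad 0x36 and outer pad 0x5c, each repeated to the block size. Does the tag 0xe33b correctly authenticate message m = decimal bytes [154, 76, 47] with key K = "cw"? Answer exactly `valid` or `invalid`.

Key "cw" = 63 77 is 2 bytes ≤ B = 4; zero-pad to 4 bytes: K' = 63 77 00 00.
K' ⊕ ipad = 55 41 36 36; K' ⊕ opad = 3f 2b 5c 5c.
Inner hash: sum = 85+65+54+54+154+76+47 = 535 → 02 17.
Outer hash (recomputed tag): sum = 63+43+92+92+2+23 = 315 → 01 3b.
Recomputed tag = 013b; claimed = e33b → mismatch.

invalid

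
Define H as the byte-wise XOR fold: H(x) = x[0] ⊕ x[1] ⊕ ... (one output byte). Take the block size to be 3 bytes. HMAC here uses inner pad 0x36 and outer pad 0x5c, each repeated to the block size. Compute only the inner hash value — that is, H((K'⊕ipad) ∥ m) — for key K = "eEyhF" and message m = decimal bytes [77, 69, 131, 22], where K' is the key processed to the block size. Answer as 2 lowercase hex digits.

Key "eEyhF" = 65 45 79 68 46 is 5 bytes > B = 3, so hash it first: H(key) = 77, then zero-pad to 3 bytes: K' = 77 00 00.
K' ⊕ ipad = 41 36 36.
Inner input = 41 36 36 ∥ 4d 45 83 16.
Inner hash: XOR 41⊕36⊕36⊕4d⊕45⊕83⊕16 = dc.

dc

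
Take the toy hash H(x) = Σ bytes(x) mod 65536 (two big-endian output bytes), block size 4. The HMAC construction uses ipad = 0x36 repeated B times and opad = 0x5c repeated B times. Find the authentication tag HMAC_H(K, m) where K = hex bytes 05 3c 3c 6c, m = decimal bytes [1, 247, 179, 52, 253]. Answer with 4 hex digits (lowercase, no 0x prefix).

Key hex bytes 05 3c 3c 6c is exactly B = 4 bytes: K' = 05 3c 3c 6c.
K' ⊕ ipad = 33 0a 0a 5a.  K' ⊕ opad = 59 60 60 30.
Inner input = (K'⊕ipad) ∥ m = 33 0a 0a 5a ∥ 01 f7 b3 34 fd.
Inner hash: sum = 51+10+10+90+1+247+179+52+253 = 893 → 03 7d.
Outer input = (K'⊕opad) ∥ inner = 59 60 60 30 ∥ 03 7d.
Outer hash (tag): sum = 89+96+96+48+3+125 = 457 → 01 c9.

01c9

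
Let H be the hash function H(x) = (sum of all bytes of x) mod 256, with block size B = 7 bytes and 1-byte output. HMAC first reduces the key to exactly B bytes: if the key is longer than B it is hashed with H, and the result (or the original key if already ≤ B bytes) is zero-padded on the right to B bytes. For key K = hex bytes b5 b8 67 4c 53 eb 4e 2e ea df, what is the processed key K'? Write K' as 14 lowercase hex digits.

|K| = 10 > B = 7, so first hash the key.
H(K): sum = 181+184+103+76+83+235+78+46+234+223 = 1443; mod 256 = 163 → a3.
Zero-pad H(K) = a3 to 7 bytes: K' = a3 00 00 00 00 00 00.

a3000000000000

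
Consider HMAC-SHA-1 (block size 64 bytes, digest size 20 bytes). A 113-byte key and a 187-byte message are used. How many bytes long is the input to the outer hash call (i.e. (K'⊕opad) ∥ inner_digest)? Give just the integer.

Key is 113 > 64 bytes, so it is hashed to 20 bytes then zero-padded to 64: |K'| = 64.
Outer input = (K'⊕opad) ∥ H(inner) → 64 + 20 = 84 bytes.

84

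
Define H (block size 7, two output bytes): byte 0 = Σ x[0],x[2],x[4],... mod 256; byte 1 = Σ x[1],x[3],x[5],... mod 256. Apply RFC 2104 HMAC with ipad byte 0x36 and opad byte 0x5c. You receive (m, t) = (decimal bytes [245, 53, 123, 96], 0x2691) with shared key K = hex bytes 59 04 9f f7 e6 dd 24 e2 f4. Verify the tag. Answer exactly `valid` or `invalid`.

Key hex bytes 59 04 9f f7 e6 dd 24 e2 f4 is 9 bytes > B = 7, so hash it first: H(key) = f6 ba, then zero-pad to 7 bytes: K' = f6 ba 00 00 00 00 00.
K' ⊕ ipad = c0 8c 36 36 36 36 36; K' ⊕ opad = aa e6 5c 5c 5c 5c 5c.
Inner hash: even-index sum = 503 mod 256 = 247; odd-index sum = 616 mod 256 = 104 → f7 68.
Outer hash (recomputed tag): even-index sum = 550 mod 256 = 38; odd-index sum = 661 mod 256 = 149 → 26 95.
Recomputed tag = 2695; claimed = 2691 → mismatch.

invalid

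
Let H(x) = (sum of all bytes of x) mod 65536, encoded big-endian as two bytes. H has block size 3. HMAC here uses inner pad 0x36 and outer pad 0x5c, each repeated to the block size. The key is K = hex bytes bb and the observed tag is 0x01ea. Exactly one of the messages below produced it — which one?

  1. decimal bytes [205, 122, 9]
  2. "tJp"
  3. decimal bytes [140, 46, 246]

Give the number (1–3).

1

Key hex bytes bb is 1 byte ≤ B = 3; zero-pad to 3 bytes: K' = bb 00 00.
K' ⊕ ipad = 8d 36 36; K' ⊕ opad = e7 5c 5c.
m1: inner = H(8d 36 36 cd 7a 09) = 02 49; tag = H(e7 5c 5c 02 49) = 01ea ← matches
m2: inner = H(8d 36 36 74 4a 70) = 02 27; tag = H(e7 5c 5c 02 27) = 01c8
m3: inner = H(8d 36 36 8c 2e f6) = 02 a9; tag = H(e7 5c 5c 02 a9) = 024a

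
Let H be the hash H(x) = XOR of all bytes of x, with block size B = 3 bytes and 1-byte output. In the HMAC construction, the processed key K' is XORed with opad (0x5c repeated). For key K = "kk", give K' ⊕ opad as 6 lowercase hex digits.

37375c

Key "kk" = 6b 6b is 2 bytes ≤ B = 3; zero-pad to 3 bytes: K' = 6b 6b 00.
XOR each byte with 0x5c: 6b⊕5c=37, 6b⊕5c=37, 00⊕5c=5c.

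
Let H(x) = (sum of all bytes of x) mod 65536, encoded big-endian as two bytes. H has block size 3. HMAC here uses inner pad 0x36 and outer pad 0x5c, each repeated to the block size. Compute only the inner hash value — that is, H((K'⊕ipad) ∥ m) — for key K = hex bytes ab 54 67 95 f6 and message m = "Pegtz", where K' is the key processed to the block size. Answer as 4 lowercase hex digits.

Key hex bytes ab 54 67 95 f6 is 5 bytes > B = 3, so hash it first: H(key) = 02 f1, then zero-pad to 3 bytes: K' = 02 f1 00.
K' ⊕ ipad = 34 c7 36.
Inner input = 34 c7 36 ∥ 50 65 67 74 7a.
Inner hash: sum = 52+199+54+80+101+103+116+122 = 827 → 03 3b.

033b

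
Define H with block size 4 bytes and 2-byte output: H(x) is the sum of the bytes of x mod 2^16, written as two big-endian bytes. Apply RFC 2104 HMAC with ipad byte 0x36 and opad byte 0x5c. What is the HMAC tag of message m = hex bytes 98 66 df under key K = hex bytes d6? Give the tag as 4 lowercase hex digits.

0200

Key hex bytes d6 is 1 byte ≤ B = 4; zero-pad to 4 bytes: K' = d6 00 00 00.
K' ⊕ ipad = e0 36 36 36.  K' ⊕ opad = 8a 5c 5c 5c.
Inner input = (K'⊕ipad) ∥ m = e0 36 36 36 ∥ 98 66 df.
Inner hash: sum = 224+54+54+54+152+102+223 = 863 → 03 5f.
Outer input = (K'⊕opad) ∥ inner = 8a 5c 5c 5c ∥ 03 5f.
Outer hash (tag): sum = 138+92+92+92+3+95 = 512 → 02 00.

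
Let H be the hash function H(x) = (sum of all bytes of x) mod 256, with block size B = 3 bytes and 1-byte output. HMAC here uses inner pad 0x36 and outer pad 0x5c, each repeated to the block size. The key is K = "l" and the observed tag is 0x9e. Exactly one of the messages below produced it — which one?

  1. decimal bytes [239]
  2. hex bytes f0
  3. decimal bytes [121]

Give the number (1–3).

Key "l" = 6c is 1 byte ≤ B = 3; zero-pad to 3 bytes: K' = 6c 00 00.
K' ⊕ ipad = 5a 36 36; K' ⊕ opad = 30 5c 5c.
m1: inner = H(5a 36 36 ef) = b5; tag = H(30 5c 5c b5) = 9d
m2: inner = H(5a 36 36 f0) = b6; tag = H(30 5c 5c b6) = 9e ← matches
m3: inner = H(5a 36 36 79) = 3f; tag = H(30 5c 5c 3f) = 27

2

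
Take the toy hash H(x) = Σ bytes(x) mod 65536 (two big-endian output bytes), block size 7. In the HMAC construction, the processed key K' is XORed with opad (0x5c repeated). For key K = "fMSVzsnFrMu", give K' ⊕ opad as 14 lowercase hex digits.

586d5c5c5c5c5c

Key "fMSVzsnFrMu" = 66 4d 53 56 7a 73 6e 46 72 4d 75 is 11 bytes > B = 7, so hash it first: H(key) = 04 31, then zero-pad to 7 bytes: K' = 04 31 00 00 00 00 00.
XOR each byte with 0x5c: 04⊕5c=58, 31⊕5c=6d, 00⊕5c=5c, 00⊕5c=5c, 00⊕5c=5c, 00⊕5c=5c, 00⊕5c=5c.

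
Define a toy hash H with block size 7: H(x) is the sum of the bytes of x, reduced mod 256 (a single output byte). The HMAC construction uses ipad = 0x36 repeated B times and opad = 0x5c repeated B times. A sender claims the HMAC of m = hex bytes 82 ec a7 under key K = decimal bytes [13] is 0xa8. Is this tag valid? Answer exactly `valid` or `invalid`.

Key decimal bytes [13] = 0d is 1 byte ≤ B = 7; zero-pad to 7 bytes: K' = 0d 00 00 00 00 00 00.
K' ⊕ ipad = 3b 36 36 36 36 36 36; K' ⊕ opad = 51 5c 5c 5c 5c 5c 5c.
Inner hash: sum = 59+54+54+54+54+54+54+130+236+167 = 916; mod 256 = 148 → 94.
Outer hash (recomputed tag): sum = 81+92+92+92+92+92+92+148 = 781; mod 256 = 13 → 0d.
Recomputed tag = 0d; claimed = a8 → mismatch.

invalid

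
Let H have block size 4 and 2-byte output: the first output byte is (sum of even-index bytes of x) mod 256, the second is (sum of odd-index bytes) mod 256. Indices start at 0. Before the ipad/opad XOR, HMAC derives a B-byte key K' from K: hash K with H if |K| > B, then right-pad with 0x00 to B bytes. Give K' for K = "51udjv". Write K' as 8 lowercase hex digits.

140b0000

|K| = 6 > B = 4, so first hash the key.
H(K): even-index sum = 276 mod 256 = 20; odd-index sum = 267 mod 256 = 11 → 14 0b.
Zero-pad H(K) = 14 0b to 4 bytes: K' = 14 0b 00 00.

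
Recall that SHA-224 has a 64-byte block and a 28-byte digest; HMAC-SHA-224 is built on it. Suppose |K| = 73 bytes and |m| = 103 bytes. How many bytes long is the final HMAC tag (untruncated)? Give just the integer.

The tag is one SHA-224 digest: 28 bytes.

28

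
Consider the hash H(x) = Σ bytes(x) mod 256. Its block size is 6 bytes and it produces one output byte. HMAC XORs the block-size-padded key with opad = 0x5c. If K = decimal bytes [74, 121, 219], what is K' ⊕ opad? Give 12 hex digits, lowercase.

Key decimal bytes [74, 121, 219] = 4a 79 db is 3 bytes ≤ B = 6; zero-pad to 6 bytes: K' = 4a 79 db 00 00 00.
XOR each byte with 0x5c: 4a⊕5c=16, 79⊕5c=25, db⊕5c=87, 00⊕5c=5c, 00⊕5c=5c, 00⊕5c=5c.

1625875c5c5c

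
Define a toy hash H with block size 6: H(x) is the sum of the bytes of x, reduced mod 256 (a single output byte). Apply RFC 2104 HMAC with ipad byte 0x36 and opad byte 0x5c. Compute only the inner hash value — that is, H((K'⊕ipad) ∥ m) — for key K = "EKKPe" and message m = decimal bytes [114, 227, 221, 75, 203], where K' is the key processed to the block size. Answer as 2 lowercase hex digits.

a4

Key "EKKPe" = 45 4b 4b 50 65 is 5 bytes ≤ B = 6; zero-pad to 6 bytes: K' = 45 4b 4b 50 65 00.
K' ⊕ ipad = 73 7d 7d 66 53 36.
Inner input = 73 7d 7d 66 53 36 ∥ 72 e3 dd 4b cb.
Inner hash: sum = 115+125+125+102+83+54+114+227+221+75+203 = 1444; mod 256 = 164 → a4.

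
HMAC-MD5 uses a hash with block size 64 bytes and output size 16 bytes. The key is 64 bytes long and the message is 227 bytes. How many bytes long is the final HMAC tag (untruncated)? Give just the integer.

The tag is one MD5 digest: 16 bytes.

16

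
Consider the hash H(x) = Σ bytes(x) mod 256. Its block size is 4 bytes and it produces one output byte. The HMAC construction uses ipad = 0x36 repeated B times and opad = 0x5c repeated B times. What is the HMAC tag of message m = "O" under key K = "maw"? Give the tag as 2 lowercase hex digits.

6d

Key "maw" = 6d 61 77 is 3 bytes ≤ B = 4; zero-pad to 4 bytes: K' = 6d 61 77 00.
K' ⊕ ipad = 5b 57 41 36.  K' ⊕ opad = 31 3d 2b 5c.
Inner input = (K'⊕ipad) ∥ m = 5b 57 41 36 ∥ 4f.
Inner hash: sum = 91+87+65+54+79 = 376; mod 256 = 120 → 78.
Outer input = (K'⊕opad) ∥ inner = 31 3d 2b 5c ∥ 78.
Outer hash (tag): sum = 49+61+43+92+120 = 365; mod 256 = 109 → 6d.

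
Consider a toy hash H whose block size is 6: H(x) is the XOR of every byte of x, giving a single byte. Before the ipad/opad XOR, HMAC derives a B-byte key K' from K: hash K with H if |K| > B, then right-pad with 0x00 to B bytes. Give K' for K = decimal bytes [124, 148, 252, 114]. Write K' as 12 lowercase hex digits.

Key decimal bytes [124, 148, 252, 114] = 7c 94 fc 72 is 4 bytes ≤ B = 6; zero-pad to 6 bytes: K' = 7c 94 fc 72 00 00.

7c94fc720000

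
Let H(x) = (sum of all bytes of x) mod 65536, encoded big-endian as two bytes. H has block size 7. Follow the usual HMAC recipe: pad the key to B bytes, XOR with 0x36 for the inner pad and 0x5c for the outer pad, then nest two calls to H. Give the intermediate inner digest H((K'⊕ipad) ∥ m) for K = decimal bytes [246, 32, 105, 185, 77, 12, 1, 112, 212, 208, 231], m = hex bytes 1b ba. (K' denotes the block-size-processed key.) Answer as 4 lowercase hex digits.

02d1

Key decimal bytes [246, 32, 105, 185, 77, 12, 1, 112, 212, 208, 231] = f6 20 69 b9 4d 0c 01 70 d4 d0 e7 is 11 bytes > B = 7, so hash it first: H(key) = 05 8d, then zero-pad to 7 bytes: K' = 05 8d 00 00 00 00 00.
K' ⊕ ipad = 33 bb 36 36 36 36 36.
Inner input = 33 bb 36 36 36 36 36 ∥ 1b ba.
Inner hash: sum = 51+187+54+54+54+54+54+27+186 = 721 → 02 d1.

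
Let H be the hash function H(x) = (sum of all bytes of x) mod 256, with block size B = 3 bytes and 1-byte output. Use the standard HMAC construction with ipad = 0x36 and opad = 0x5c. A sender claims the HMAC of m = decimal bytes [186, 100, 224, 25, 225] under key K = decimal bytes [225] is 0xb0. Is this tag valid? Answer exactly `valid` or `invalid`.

Key decimal bytes [225] = e1 is 1 byte ≤ B = 3; zero-pad to 3 bytes: K' = e1 00 00.
K' ⊕ ipad = d7 36 36; K' ⊕ opad = bd 5c 5c.
Inner hash: sum = 215+54+54+186+100+224+25+225 = 1083; mod 256 = 59 → 3b.
Outer hash (recomputed tag): sum = 189+92+92+59 = 432; mod 256 = 176 → b0.
Recomputed tag = b0; claimed = b0 → match.

valid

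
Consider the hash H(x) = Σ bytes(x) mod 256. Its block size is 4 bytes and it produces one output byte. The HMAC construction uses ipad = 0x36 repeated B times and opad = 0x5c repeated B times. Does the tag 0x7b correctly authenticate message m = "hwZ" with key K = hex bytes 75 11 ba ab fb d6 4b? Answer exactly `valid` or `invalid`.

valid

Key hex bytes 75 11 ba ab fb d6 4b is 7 bytes > B = 4, so hash it first: H(key) = 07, then zero-pad to 4 bytes: K' = 07 00 00 00.
K' ⊕ ipad = 31 36 36 36; K' ⊕ opad = 5b 5c 5c 5c.
Inner hash: sum = 49+54+54+54+104+119+90 = 524; mod 256 = 12 → 0c.
Outer hash (recomputed tag): sum = 91+92+92+92+12 = 379; mod 256 = 123 → 7b.
Recomputed tag = 7b; claimed = 7b → match.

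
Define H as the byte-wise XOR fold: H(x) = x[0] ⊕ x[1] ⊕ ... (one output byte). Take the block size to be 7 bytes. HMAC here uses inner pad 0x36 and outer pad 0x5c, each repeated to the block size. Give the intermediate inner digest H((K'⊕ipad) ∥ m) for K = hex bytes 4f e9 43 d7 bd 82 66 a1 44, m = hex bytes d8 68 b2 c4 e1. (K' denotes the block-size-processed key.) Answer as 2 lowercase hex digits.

Key hex bytes 4f e9 43 d7 bd 82 66 a1 44 is 9 bytes > B = 7, so hash it first: H(key) = 8e, then zero-pad to 7 bytes: K' = 8e 00 00 00 00 00 00.
K' ⊕ ipad = b8 36 36 36 36 36 36.
Inner input = b8 36 36 36 36 36 36 ∥ d8 68 b2 c4 e1.
Inner hash: XOR b8⊕36⊕36⊕36⊕36⊕36⊕36⊕d8⊕68⊕b2⊕c4⊕e1 = 9f.

9f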